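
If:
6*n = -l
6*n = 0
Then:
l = 0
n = 0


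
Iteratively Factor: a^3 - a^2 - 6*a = (a + 2)*(a^2 - 3*a) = (a - 3)*(a + 2)*(a)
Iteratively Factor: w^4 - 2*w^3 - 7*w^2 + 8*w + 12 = (w + 1)*(w^3 - 3*w^2 - 4*w + 12) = (w - 2)*(w + 1)*(w^2 - w - 6) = (w - 2)*(w + 1)*(w + 2)*(w - 3)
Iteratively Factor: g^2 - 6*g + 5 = (g - 5)*(g - 1)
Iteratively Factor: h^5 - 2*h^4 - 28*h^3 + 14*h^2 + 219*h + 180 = (h + 1)*(h^4 - 3*h^3 - 25*h^2 + 39*h + 180) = (h + 1)*(h + 3)*(h^3 - 6*h^2 - 7*h + 60) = (h - 5)*(h + 1)*(h + 3)*(h^2 - h - 12) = (h - 5)*(h + 1)*(h + 3)^2*(h - 4)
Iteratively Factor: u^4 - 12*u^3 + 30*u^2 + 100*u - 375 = (u + 3)*(u^3 - 15*u^2 + 75*u - 125) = (u - 5)*(u + 3)*(u^2 - 10*u + 25) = (u - 5)^2*(u + 3)*(u - 5)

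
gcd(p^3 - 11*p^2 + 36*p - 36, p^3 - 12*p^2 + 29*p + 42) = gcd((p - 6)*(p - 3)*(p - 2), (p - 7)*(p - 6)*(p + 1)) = p - 6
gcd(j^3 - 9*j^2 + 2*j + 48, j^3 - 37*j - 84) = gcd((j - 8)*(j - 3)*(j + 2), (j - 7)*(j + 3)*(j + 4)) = 1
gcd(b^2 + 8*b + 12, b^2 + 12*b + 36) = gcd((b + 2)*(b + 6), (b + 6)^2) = b + 6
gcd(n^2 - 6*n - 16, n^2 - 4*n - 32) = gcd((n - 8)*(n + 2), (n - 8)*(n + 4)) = n - 8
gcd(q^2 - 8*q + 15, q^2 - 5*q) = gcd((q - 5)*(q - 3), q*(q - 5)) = q - 5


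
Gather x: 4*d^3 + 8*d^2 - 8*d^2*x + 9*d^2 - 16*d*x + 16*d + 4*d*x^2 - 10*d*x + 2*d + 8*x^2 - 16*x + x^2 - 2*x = 4*d^3 + 17*d^2 + 18*d + x^2*(4*d + 9) + x*(-8*d^2 - 26*d - 18)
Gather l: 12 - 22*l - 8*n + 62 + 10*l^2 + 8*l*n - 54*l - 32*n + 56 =10*l^2 + l*(8*n - 76) - 40*n + 130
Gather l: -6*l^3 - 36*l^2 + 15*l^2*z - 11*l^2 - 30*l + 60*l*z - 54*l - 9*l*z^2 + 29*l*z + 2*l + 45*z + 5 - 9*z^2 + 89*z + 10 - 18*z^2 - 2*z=-6*l^3 + l^2*(15*z - 47) + l*(-9*z^2 + 89*z - 82) - 27*z^2 + 132*z + 15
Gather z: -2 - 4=-6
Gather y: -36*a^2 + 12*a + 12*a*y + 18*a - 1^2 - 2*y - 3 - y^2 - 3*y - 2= -36*a^2 + 30*a - y^2 + y*(12*a - 5) - 6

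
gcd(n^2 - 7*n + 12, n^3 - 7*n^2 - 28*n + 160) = n - 4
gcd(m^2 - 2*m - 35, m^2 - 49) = m - 7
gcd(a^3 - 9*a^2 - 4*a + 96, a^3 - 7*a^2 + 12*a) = a - 4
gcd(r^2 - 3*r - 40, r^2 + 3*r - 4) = 1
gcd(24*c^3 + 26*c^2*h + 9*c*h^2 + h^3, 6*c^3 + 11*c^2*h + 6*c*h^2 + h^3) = 6*c^2 + 5*c*h + h^2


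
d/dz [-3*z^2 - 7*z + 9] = -6*z - 7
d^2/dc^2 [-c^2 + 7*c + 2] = -2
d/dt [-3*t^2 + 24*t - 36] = 24 - 6*t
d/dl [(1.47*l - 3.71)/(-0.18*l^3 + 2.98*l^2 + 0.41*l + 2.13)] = (0.5292*l^3 - 6.384*l^2 + 22.1116*l + 4.6522)/(0.0324*l^6 - 1.0728*l^5 + 8.7328*l^4 + 1.6768*l^3 + 12.8629*l^2 + 1.7466*l + 4.5369)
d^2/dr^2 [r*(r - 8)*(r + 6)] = 6*r - 4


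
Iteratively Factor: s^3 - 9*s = (s + 3)*(s^2 - 3*s) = (s - 3)*(s + 3)*(s)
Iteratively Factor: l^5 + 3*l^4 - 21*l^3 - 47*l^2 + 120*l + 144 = (l - 3)*(l^4 + 6*l^3 - 3*l^2 - 56*l - 48) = (l - 3)*(l + 1)*(l^3 + 5*l^2 - 8*l - 48) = (l - 3)*(l + 1)*(l + 4)*(l^2 + l - 12) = (l - 3)^2*(l + 1)*(l + 4)*(l + 4)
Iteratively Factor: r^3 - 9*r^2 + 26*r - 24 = (r - 3)*(r^2 - 6*r + 8) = (r - 4)*(r - 3)*(r - 2)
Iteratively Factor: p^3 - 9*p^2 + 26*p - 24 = (p - 2)*(p^2 - 7*p + 12) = (p - 4)*(p - 2)*(p - 3)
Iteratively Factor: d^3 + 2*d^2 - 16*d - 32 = (d - 4)*(d^2 + 6*d + 8) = (d - 4)*(d + 2)*(d + 4)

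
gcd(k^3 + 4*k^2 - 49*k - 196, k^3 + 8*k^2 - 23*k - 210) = k + 7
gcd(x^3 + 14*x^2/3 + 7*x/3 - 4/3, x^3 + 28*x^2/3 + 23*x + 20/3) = x + 4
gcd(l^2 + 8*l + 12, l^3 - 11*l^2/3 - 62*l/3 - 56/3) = l + 2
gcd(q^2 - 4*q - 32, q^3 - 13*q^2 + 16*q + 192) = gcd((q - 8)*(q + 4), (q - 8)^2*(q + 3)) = q - 8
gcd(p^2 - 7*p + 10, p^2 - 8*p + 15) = p - 5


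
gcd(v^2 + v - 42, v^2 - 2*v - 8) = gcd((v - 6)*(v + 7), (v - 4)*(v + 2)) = 1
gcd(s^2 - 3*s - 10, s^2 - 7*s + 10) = s - 5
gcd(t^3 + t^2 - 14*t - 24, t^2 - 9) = t + 3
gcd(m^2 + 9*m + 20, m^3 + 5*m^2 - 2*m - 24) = m + 4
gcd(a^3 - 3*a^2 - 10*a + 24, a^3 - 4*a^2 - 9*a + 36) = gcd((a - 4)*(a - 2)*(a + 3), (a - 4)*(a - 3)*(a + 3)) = a^2 - a - 12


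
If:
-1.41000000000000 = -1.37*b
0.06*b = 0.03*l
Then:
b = 1.03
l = 2.06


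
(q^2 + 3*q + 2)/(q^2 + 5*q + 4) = (q + 2)/(q + 4)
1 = 1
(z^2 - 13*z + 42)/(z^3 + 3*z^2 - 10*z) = (z^2 - 13*z + 42)/(z*(z^2 + 3*z - 10))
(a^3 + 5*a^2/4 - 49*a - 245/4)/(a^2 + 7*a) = a - 23/4 - 35/(4*a)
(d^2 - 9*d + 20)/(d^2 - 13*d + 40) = (d - 4)/(d - 8)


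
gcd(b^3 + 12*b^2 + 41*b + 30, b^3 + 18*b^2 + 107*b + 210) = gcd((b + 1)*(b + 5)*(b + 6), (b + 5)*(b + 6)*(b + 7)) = b^2 + 11*b + 30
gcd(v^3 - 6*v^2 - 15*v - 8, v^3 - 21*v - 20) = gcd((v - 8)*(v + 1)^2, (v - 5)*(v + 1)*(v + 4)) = v + 1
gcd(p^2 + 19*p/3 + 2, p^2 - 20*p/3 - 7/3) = p + 1/3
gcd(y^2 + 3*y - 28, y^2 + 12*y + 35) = y + 7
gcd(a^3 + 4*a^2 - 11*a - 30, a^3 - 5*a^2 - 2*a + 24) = a^2 - a - 6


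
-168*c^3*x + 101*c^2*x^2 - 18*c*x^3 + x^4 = x*(-8*c + x)*(-7*c + x)*(-3*c + x)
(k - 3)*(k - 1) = k^2 - 4*k + 3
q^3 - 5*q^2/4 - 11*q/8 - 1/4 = (q - 2)*(q + 1/4)*(q + 1/2)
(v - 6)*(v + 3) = v^2 - 3*v - 18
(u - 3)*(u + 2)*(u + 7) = u^3 + 6*u^2 - 13*u - 42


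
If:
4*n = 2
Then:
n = 1/2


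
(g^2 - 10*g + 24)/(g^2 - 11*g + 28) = (g - 6)/(g - 7)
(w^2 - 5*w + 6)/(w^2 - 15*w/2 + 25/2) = 2*(w^2 - 5*w + 6)/(2*w^2 - 15*w + 25)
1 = 1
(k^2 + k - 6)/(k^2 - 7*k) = (k^2 + k - 6)/(k*(k - 7))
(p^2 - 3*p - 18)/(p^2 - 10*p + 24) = (p + 3)/(p - 4)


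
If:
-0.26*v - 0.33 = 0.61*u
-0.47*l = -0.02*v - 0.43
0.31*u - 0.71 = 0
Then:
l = 0.63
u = 2.29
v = -6.64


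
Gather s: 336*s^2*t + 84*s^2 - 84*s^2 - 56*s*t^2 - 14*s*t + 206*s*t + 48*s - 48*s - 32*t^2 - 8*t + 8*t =336*s^2*t + s*(-56*t^2 + 192*t) - 32*t^2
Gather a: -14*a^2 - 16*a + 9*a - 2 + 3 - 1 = -14*a^2 - 7*a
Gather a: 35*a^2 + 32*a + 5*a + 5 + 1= 35*a^2 + 37*a + 6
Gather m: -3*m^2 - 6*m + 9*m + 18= -3*m^2 + 3*m + 18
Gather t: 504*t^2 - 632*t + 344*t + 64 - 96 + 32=504*t^2 - 288*t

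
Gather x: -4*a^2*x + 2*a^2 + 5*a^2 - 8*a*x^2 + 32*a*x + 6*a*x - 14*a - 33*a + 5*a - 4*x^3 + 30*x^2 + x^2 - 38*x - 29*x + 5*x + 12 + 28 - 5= 7*a^2 - 42*a - 4*x^3 + x^2*(31 - 8*a) + x*(-4*a^2 + 38*a - 62) + 35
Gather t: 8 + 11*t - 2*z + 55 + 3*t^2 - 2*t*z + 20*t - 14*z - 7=3*t^2 + t*(31 - 2*z) - 16*z + 56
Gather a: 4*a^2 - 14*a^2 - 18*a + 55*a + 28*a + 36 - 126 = -10*a^2 + 65*a - 90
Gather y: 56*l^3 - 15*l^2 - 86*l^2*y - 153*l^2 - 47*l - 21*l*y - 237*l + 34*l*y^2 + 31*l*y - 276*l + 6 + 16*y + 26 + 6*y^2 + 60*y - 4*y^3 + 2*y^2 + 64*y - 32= 56*l^3 - 168*l^2 - 560*l - 4*y^3 + y^2*(34*l + 8) + y*(-86*l^2 + 10*l + 140)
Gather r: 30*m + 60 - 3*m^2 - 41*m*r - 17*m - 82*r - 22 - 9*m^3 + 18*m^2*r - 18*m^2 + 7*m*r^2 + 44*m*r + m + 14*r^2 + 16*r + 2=-9*m^3 - 21*m^2 + 14*m + r^2*(7*m + 14) + r*(18*m^2 + 3*m - 66) + 40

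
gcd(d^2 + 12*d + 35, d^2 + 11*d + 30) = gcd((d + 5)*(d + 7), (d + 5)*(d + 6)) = d + 5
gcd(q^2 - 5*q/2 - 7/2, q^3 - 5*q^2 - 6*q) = q + 1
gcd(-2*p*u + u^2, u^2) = u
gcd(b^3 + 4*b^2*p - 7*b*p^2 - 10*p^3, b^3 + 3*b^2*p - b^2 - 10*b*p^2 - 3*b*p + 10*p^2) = -b^2 - 3*b*p + 10*p^2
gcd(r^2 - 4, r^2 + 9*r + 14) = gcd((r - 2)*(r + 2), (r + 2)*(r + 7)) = r + 2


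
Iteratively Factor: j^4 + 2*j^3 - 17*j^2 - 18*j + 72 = (j + 4)*(j^3 - 2*j^2 - 9*j + 18) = (j + 3)*(j + 4)*(j^2 - 5*j + 6) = (j - 3)*(j + 3)*(j + 4)*(j - 2)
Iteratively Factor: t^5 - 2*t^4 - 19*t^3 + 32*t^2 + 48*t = (t + 1)*(t^4 - 3*t^3 - 16*t^2 + 48*t) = (t - 4)*(t + 1)*(t^3 + t^2 - 12*t) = t*(t - 4)*(t + 1)*(t^2 + t - 12) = t*(t - 4)*(t - 3)*(t + 1)*(t + 4)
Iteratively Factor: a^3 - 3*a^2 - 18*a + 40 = (a + 4)*(a^2 - 7*a + 10) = (a - 2)*(a + 4)*(a - 5)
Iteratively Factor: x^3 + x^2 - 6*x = (x + 3)*(x^2 - 2*x) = x*(x + 3)*(x - 2)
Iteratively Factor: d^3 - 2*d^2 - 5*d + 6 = (d - 1)*(d^2 - d - 6) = (d - 3)*(d - 1)*(d + 2)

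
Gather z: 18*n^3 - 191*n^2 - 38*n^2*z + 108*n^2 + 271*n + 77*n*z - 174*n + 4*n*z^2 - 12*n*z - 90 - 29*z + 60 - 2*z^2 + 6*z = 18*n^3 - 83*n^2 + 97*n + z^2*(4*n - 2) + z*(-38*n^2 + 65*n - 23) - 30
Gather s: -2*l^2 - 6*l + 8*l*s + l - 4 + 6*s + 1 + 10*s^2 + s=-2*l^2 - 5*l + 10*s^2 + s*(8*l + 7) - 3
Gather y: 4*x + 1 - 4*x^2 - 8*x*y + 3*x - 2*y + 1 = -4*x^2 + 7*x + y*(-8*x - 2) + 2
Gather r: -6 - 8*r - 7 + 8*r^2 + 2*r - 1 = 8*r^2 - 6*r - 14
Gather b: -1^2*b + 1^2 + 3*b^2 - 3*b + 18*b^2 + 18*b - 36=21*b^2 + 14*b - 35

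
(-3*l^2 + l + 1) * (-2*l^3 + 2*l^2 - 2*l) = 6*l^5 - 8*l^4 + 6*l^3 - 2*l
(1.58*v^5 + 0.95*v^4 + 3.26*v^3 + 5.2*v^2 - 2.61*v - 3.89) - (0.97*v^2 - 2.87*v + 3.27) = 1.58*v^5 + 0.95*v^4 + 3.26*v^3 + 4.23*v^2 + 0.26*v - 7.16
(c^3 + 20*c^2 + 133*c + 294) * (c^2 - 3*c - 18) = c^5 + 17*c^4 + 55*c^3 - 465*c^2 - 3276*c - 5292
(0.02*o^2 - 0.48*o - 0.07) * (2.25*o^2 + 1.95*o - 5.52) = 0.045*o^4 - 1.041*o^3 - 1.2039*o^2 + 2.5131*o + 0.3864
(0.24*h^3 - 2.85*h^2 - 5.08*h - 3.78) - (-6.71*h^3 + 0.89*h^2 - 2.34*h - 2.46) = 6.95*h^3 - 3.74*h^2 - 2.74*h - 1.32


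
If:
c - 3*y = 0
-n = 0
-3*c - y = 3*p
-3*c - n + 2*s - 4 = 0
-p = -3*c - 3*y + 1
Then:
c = 9/46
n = 0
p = -5/23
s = 211/92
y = 3/46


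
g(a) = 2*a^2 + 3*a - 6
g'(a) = 4*a + 3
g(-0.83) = -7.11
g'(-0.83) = -0.32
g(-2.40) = -1.68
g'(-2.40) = -6.60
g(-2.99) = 2.91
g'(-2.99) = -8.96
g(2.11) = 9.23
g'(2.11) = 11.44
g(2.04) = 8.44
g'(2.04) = 11.16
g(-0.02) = -6.06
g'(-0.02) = 2.92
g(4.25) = 42.88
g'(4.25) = 20.00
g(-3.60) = 9.12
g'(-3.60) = -11.40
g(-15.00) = 399.00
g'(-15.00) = -57.00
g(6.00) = 84.00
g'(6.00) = 27.00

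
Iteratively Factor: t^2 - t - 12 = (t - 4)*(t + 3)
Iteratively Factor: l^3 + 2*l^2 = (l)*(l^2 + 2*l) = l*(l + 2)*(l)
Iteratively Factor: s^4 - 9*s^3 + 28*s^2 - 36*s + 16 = (s - 1)*(s^3 - 8*s^2 + 20*s - 16) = (s - 4)*(s - 1)*(s^2 - 4*s + 4) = (s - 4)*(s - 2)*(s - 1)*(s - 2)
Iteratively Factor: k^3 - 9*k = (k - 3)*(k^2 + 3*k) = (k - 3)*(k + 3)*(k)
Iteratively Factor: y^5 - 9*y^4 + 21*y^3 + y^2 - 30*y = (y)*(y^4 - 9*y^3 + 21*y^2 + y - 30) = y*(y - 2)*(y^3 - 7*y^2 + 7*y + 15) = y*(y - 2)*(y + 1)*(y^2 - 8*y + 15) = y*(y - 5)*(y - 2)*(y + 1)*(y - 3)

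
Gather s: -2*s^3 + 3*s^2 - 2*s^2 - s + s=-2*s^3 + s^2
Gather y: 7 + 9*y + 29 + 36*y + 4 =45*y + 40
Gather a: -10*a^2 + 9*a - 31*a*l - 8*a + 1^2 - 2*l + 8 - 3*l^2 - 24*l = -10*a^2 + a*(1 - 31*l) - 3*l^2 - 26*l + 9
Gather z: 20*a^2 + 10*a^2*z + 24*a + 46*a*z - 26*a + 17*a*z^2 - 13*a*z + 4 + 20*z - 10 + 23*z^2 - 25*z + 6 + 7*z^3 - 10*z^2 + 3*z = 20*a^2 - 2*a + 7*z^3 + z^2*(17*a + 13) + z*(10*a^2 + 33*a - 2)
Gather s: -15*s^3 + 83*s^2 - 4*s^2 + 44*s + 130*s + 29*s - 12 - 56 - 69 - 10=-15*s^3 + 79*s^2 + 203*s - 147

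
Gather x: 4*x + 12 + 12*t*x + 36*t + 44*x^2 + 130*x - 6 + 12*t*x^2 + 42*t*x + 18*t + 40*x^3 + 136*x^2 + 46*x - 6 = 54*t + 40*x^3 + x^2*(12*t + 180) + x*(54*t + 180)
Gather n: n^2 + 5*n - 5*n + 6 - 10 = n^2 - 4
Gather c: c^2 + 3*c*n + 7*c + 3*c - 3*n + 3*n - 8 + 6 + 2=c^2 + c*(3*n + 10)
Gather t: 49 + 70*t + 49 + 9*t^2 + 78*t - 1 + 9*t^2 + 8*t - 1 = 18*t^2 + 156*t + 96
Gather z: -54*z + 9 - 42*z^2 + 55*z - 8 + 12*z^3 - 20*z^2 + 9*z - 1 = 12*z^3 - 62*z^2 + 10*z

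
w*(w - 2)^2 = w^3 - 4*w^2 + 4*w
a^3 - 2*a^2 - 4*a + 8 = (a - 2)^2*(a + 2)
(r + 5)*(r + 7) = r^2 + 12*r + 35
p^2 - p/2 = p*(p - 1/2)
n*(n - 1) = n^2 - n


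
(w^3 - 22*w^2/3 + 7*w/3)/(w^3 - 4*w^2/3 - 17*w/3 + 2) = w*(w - 7)/(w^2 - w - 6)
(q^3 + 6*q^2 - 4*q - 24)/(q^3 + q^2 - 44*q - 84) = (q - 2)/(q - 7)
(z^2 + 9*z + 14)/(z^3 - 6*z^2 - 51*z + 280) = (z + 2)/(z^2 - 13*z + 40)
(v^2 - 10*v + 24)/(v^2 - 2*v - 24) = (v - 4)/(v + 4)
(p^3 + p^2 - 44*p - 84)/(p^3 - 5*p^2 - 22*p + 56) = (p^2 + 8*p + 12)/(p^2 + 2*p - 8)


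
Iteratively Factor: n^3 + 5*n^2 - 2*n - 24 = (n + 3)*(n^2 + 2*n - 8) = (n - 2)*(n + 3)*(n + 4)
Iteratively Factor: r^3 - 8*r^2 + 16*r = (r)*(r^2 - 8*r + 16) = r*(r - 4)*(r - 4)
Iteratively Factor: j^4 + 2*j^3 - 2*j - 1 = (j + 1)*(j^3 + j^2 - j - 1) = (j + 1)^2*(j^2 - 1) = (j - 1)*(j + 1)^2*(j + 1)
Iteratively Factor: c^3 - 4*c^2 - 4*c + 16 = (c + 2)*(c^2 - 6*c + 8) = (c - 4)*(c + 2)*(c - 2)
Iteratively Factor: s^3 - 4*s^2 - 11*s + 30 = (s - 2)*(s^2 - 2*s - 15) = (s - 5)*(s - 2)*(s + 3)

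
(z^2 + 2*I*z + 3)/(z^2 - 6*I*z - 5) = (z + 3*I)/(z - 5*I)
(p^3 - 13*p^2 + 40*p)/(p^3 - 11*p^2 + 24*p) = (p - 5)/(p - 3)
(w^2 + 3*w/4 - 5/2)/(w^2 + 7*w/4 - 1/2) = (4*w - 5)/(4*w - 1)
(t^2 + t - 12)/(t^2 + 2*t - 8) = (t - 3)/(t - 2)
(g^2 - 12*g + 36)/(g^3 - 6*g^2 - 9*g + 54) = (g - 6)/(g^2 - 9)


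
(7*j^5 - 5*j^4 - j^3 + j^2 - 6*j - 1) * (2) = 14*j^5 - 10*j^4 - 2*j^3 + 2*j^2 - 12*j - 2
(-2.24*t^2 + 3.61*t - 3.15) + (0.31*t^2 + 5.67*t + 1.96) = -1.93*t^2 + 9.28*t - 1.19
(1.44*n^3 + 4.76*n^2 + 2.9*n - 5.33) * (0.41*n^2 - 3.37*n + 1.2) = 0.5904*n^5 - 2.9012*n^4 - 13.1242*n^3 - 6.2463*n^2 + 21.4421*n - 6.396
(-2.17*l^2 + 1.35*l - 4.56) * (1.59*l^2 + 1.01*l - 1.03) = -3.4503*l^4 - 0.0451999999999999*l^3 - 3.6518*l^2 - 5.9961*l + 4.6968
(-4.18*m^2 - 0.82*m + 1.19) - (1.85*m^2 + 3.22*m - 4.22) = -6.03*m^2 - 4.04*m + 5.41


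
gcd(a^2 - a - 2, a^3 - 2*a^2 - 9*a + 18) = a - 2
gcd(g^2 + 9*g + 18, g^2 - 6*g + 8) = 1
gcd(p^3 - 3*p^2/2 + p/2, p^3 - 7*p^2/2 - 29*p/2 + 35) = 1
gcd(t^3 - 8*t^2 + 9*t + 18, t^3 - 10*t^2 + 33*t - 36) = t - 3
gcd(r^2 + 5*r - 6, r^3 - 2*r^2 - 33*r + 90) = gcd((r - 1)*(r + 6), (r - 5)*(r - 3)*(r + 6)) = r + 6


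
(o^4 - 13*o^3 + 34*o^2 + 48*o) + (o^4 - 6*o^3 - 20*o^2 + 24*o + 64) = 2*o^4 - 19*o^3 + 14*o^2 + 72*o + 64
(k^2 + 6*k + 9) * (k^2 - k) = k^4 + 5*k^3 + 3*k^2 - 9*k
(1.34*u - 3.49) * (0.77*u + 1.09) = 1.0318*u^2 - 1.2267*u - 3.8041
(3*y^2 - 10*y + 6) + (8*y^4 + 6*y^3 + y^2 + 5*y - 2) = 8*y^4 + 6*y^3 + 4*y^2 - 5*y + 4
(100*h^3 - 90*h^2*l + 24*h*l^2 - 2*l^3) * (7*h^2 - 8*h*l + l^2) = 700*h^5 - 1430*h^4*l + 988*h^3*l^2 - 296*h^2*l^3 + 40*h*l^4 - 2*l^5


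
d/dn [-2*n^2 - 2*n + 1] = -4*n - 2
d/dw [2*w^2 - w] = 4*w - 1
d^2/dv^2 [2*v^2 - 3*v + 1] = 4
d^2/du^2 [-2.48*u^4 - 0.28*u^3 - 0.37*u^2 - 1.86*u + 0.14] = -29.76*u^2 - 1.68*u - 0.74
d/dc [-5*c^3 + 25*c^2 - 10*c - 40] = -15*c^2 + 50*c - 10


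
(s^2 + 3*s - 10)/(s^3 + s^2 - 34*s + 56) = (s + 5)/(s^2 + 3*s - 28)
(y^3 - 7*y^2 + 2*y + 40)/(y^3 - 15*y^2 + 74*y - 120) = (y + 2)/(y - 6)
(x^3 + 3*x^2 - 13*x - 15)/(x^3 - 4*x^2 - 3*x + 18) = (x^2 + 6*x + 5)/(x^2 - x - 6)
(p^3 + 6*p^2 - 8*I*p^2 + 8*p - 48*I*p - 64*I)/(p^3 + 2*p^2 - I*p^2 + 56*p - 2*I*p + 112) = (p + 4)/(p + 7*I)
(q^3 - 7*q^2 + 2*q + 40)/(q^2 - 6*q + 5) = (q^2 - 2*q - 8)/(q - 1)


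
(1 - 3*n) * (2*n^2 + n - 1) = -6*n^3 - n^2 + 4*n - 1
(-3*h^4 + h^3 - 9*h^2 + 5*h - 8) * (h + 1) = -3*h^5 - 2*h^4 - 8*h^3 - 4*h^2 - 3*h - 8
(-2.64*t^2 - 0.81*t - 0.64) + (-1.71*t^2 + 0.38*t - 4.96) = -4.35*t^2 - 0.43*t - 5.6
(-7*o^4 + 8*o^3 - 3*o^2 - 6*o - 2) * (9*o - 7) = -63*o^5 + 121*o^4 - 83*o^3 - 33*o^2 + 24*o + 14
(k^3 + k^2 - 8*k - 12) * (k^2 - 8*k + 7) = k^5 - 7*k^4 - 9*k^3 + 59*k^2 + 40*k - 84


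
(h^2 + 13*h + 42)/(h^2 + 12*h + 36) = (h + 7)/(h + 6)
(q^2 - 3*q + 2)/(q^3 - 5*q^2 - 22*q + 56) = (q - 1)/(q^2 - 3*q - 28)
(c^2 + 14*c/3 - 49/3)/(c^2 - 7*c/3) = (c + 7)/c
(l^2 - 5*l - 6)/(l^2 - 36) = (l + 1)/(l + 6)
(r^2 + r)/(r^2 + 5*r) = (r + 1)/(r + 5)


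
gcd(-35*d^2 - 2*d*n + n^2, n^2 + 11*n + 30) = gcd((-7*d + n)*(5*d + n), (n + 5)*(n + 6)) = 1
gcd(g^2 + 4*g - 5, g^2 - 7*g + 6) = g - 1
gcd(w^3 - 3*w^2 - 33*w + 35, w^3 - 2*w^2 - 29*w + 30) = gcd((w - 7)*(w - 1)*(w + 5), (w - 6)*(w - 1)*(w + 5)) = w^2 + 4*w - 5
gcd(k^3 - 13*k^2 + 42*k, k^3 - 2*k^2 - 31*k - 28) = k - 7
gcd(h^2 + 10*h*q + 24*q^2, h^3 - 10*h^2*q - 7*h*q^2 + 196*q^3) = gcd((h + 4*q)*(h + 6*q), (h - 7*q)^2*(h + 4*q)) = h + 4*q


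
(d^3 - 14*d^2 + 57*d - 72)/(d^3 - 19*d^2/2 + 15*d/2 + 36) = 2*(d - 3)/(2*d + 3)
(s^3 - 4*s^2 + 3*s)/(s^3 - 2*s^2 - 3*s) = (s - 1)/(s + 1)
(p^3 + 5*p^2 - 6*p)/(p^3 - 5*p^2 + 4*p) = (p + 6)/(p - 4)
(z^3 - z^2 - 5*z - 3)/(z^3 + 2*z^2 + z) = (z - 3)/z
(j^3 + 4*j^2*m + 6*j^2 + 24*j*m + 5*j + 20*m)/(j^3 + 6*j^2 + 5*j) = (j + 4*m)/j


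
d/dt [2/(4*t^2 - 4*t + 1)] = 8*(1 - 2*t)/(4*t^2 - 4*t + 1)^2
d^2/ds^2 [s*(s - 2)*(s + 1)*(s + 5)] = 12*s^2 + 24*s - 14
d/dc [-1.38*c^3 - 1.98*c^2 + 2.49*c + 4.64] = -4.14*c^2 - 3.96*c + 2.49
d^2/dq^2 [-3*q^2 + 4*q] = -6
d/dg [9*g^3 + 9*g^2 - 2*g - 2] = 27*g^2 + 18*g - 2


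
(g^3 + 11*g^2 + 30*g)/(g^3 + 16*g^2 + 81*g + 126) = g*(g + 5)/(g^2 + 10*g + 21)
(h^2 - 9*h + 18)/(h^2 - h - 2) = (-h^2 + 9*h - 18)/(-h^2 + h + 2)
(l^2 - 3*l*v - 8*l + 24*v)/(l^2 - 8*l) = (l - 3*v)/l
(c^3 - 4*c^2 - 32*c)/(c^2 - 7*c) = (c^2 - 4*c - 32)/(c - 7)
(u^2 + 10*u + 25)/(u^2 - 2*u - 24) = (u^2 + 10*u + 25)/(u^2 - 2*u - 24)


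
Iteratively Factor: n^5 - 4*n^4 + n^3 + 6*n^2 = (n - 3)*(n^4 - n^3 - 2*n^2) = n*(n - 3)*(n^3 - n^2 - 2*n) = n*(n - 3)*(n + 1)*(n^2 - 2*n) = n^2*(n - 3)*(n + 1)*(n - 2)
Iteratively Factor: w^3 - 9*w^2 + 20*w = (w)*(w^2 - 9*w + 20) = w*(w - 5)*(w - 4)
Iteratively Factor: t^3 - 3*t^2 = (t)*(t^2 - 3*t) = t^2*(t - 3)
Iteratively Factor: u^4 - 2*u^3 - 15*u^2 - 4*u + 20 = (u + 2)*(u^3 - 4*u^2 - 7*u + 10) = (u - 5)*(u + 2)*(u^2 + u - 2) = (u - 5)*(u - 1)*(u + 2)*(u + 2)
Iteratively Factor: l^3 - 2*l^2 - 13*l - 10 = (l + 2)*(l^2 - 4*l - 5) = (l - 5)*(l + 2)*(l + 1)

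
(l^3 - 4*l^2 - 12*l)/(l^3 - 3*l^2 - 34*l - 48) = l*(l - 6)/(l^2 - 5*l - 24)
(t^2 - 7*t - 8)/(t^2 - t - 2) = (t - 8)/(t - 2)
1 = 1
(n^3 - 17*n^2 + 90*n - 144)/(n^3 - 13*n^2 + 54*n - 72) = (n - 8)/(n - 4)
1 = 1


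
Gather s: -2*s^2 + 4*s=-2*s^2 + 4*s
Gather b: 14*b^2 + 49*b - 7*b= 14*b^2 + 42*b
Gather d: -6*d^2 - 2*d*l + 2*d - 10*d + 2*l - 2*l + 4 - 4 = -6*d^2 + d*(-2*l - 8)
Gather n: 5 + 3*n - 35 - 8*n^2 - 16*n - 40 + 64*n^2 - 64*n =56*n^2 - 77*n - 70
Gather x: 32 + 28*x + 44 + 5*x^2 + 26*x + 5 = 5*x^2 + 54*x + 81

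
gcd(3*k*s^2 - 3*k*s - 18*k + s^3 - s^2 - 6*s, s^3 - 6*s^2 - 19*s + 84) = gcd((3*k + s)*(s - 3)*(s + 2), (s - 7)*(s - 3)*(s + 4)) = s - 3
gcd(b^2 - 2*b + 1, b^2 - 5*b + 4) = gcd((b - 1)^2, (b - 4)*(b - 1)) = b - 1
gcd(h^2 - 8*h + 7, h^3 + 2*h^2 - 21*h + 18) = h - 1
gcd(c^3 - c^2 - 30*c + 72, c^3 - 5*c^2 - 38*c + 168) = c^2 + 2*c - 24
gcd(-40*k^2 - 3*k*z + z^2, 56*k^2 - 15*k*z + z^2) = -8*k + z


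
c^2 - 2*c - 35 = (c - 7)*(c + 5)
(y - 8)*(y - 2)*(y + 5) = y^3 - 5*y^2 - 34*y + 80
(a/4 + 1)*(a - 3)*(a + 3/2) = a^3/4 + 5*a^2/8 - 21*a/8 - 9/2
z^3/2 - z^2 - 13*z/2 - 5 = (z/2 + 1)*(z - 5)*(z + 1)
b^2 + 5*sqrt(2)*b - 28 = (b - 2*sqrt(2))*(b + 7*sqrt(2))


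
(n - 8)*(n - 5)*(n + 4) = n^3 - 9*n^2 - 12*n + 160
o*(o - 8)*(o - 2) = o^3 - 10*o^2 + 16*o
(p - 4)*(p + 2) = p^2 - 2*p - 8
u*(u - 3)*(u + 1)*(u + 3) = u^4 + u^3 - 9*u^2 - 9*u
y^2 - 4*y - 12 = (y - 6)*(y + 2)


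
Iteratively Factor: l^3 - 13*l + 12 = (l - 1)*(l^2 + l - 12) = (l - 1)*(l + 4)*(l - 3)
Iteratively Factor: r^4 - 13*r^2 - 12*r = (r + 3)*(r^3 - 3*r^2 - 4*r) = (r - 4)*(r + 3)*(r^2 + r) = (r - 4)*(r + 1)*(r + 3)*(r)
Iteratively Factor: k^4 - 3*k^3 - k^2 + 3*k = (k - 1)*(k^3 - 2*k^2 - 3*k) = k*(k - 1)*(k^2 - 2*k - 3) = k*(k - 1)*(k + 1)*(k - 3)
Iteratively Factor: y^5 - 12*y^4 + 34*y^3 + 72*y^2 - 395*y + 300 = (y - 1)*(y^4 - 11*y^3 + 23*y^2 + 95*y - 300) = (y - 5)*(y - 1)*(y^3 - 6*y^2 - 7*y + 60) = (y - 5)^2*(y - 1)*(y^2 - y - 12) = (y - 5)^2*(y - 1)*(y + 3)*(y - 4)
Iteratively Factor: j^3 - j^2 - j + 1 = (j - 1)*(j^2 - 1) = (j - 1)^2*(j + 1)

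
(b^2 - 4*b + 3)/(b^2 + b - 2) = (b - 3)/(b + 2)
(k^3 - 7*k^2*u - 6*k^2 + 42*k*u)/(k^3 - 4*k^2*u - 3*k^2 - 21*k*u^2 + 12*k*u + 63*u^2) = k*(k - 6)/(k^2 + 3*k*u - 3*k - 9*u)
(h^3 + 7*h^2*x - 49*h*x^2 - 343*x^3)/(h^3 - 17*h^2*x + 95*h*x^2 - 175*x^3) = (h^2 + 14*h*x + 49*x^2)/(h^2 - 10*h*x + 25*x^2)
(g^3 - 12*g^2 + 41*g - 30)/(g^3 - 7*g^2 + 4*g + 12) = (g^2 - 6*g + 5)/(g^2 - g - 2)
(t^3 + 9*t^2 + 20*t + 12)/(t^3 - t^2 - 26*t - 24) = (t^2 + 8*t + 12)/(t^2 - 2*t - 24)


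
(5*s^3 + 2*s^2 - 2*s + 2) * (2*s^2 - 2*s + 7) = 10*s^5 - 6*s^4 + 27*s^3 + 22*s^2 - 18*s + 14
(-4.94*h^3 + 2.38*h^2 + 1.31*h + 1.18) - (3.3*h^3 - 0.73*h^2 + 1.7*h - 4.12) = -8.24*h^3 + 3.11*h^2 - 0.39*h + 5.3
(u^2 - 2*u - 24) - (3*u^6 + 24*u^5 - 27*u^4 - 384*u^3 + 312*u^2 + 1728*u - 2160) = -3*u^6 - 24*u^5 + 27*u^4 + 384*u^3 - 311*u^2 - 1730*u + 2136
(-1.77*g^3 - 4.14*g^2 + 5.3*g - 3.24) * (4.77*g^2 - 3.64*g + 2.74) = -8.4429*g^5 - 13.305*g^4 + 35.5008*g^3 - 46.0904*g^2 + 26.3156*g - 8.8776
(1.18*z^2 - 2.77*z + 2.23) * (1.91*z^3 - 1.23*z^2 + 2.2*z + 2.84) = 2.2538*z^5 - 6.7421*z^4 + 10.2624*z^3 - 5.4857*z^2 - 2.9608*z + 6.3332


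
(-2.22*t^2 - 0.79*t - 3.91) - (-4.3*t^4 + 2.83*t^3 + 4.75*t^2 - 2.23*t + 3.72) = 4.3*t^4 - 2.83*t^3 - 6.97*t^2 + 1.44*t - 7.63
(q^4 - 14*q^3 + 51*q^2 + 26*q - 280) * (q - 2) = q^5 - 16*q^4 + 79*q^3 - 76*q^2 - 332*q + 560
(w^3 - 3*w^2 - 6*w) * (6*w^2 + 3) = 6*w^5 - 18*w^4 - 33*w^3 - 9*w^2 - 18*w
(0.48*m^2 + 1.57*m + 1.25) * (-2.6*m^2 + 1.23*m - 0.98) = -1.248*m^4 - 3.4916*m^3 - 1.7893*m^2 - 0.00109999999999988*m - 1.225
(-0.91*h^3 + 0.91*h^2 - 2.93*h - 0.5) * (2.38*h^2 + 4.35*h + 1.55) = -2.1658*h^5 - 1.7927*h^4 - 4.4254*h^3 - 12.525*h^2 - 6.7165*h - 0.775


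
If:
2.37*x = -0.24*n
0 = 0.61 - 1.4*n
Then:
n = 0.44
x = -0.04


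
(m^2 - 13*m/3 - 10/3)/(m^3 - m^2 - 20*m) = (m + 2/3)/(m*(m + 4))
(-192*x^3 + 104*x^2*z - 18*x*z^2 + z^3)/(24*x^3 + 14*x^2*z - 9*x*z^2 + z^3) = (-8*x + z)/(x + z)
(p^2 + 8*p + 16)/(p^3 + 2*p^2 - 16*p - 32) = (p + 4)/(p^2 - 2*p - 8)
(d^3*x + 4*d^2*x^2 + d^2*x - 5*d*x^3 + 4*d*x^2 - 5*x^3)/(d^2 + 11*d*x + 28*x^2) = x*(d^3 + 4*d^2*x + d^2 - 5*d*x^2 + 4*d*x - 5*x^2)/(d^2 + 11*d*x + 28*x^2)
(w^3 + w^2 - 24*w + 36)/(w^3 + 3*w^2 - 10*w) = (w^2 + 3*w - 18)/(w*(w + 5))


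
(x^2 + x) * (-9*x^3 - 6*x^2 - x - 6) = -9*x^5 - 15*x^4 - 7*x^3 - 7*x^2 - 6*x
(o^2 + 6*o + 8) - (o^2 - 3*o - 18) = 9*o + 26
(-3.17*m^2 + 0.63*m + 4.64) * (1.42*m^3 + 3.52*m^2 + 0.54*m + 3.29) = -4.5014*m^5 - 10.2638*m^4 + 7.0946*m^3 + 6.2437*m^2 + 4.5783*m + 15.2656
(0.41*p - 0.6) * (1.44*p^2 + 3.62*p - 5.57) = 0.5904*p^3 + 0.6202*p^2 - 4.4557*p + 3.342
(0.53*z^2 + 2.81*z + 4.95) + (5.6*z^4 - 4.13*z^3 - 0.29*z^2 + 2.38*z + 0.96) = 5.6*z^4 - 4.13*z^3 + 0.24*z^2 + 5.19*z + 5.91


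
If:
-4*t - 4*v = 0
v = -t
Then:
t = -v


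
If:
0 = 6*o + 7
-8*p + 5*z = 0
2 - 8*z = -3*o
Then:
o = -7/6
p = -15/128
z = -3/16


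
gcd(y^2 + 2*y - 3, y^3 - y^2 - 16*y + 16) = y - 1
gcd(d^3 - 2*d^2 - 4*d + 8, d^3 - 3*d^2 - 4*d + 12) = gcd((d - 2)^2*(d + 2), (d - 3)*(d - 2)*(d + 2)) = d^2 - 4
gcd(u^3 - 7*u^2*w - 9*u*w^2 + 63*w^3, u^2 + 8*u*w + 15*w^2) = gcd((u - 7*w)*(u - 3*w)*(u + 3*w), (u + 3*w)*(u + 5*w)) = u + 3*w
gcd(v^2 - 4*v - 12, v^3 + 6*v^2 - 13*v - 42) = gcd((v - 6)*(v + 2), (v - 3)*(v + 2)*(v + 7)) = v + 2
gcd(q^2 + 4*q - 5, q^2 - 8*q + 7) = q - 1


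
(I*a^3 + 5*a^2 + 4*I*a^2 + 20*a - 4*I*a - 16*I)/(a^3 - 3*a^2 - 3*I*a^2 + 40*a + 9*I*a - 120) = (I*a^3 + a^2*(5 + 4*I) + 4*a*(5 - I) - 16*I)/(a^3 - 3*a^2*(1 + I) + a*(40 + 9*I) - 120)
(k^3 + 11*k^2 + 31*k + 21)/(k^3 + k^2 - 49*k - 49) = (k + 3)/(k - 7)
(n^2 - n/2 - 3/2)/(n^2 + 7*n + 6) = (n - 3/2)/(n + 6)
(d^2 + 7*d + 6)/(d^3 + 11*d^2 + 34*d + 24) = 1/(d + 4)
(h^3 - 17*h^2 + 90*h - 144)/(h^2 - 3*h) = h - 14 + 48/h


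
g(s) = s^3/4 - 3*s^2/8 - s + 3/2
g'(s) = 3*s^2/4 - 3*s/4 - 1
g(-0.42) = 1.84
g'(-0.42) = -0.55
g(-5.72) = -51.84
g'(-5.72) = 27.83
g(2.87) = 1.45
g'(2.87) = 3.03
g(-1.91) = 0.30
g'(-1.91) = 3.17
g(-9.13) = -210.89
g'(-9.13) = 68.37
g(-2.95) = -5.23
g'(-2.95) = 7.74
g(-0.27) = 1.74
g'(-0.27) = -0.74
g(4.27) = 9.86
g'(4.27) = 9.47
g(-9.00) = -202.12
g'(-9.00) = 66.50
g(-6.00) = -60.00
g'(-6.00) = 30.50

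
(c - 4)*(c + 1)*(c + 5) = c^3 + 2*c^2 - 19*c - 20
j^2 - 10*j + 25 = (j - 5)^2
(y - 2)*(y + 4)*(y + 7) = y^3 + 9*y^2 + 6*y - 56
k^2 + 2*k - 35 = (k - 5)*(k + 7)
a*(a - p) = a^2 - a*p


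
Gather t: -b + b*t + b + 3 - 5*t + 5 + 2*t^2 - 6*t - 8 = 2*t^2 + t*(b - 11)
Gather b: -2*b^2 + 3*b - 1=-2*b^2 + 3*b - 1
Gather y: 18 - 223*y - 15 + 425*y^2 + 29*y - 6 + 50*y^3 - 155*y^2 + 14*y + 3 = 50*y^3 + 270*y^2 - 180*y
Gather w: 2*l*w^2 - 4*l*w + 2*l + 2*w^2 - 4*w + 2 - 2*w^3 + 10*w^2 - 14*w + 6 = 2*l - 2*w^3 + w^2*(2*l + 12) + w*(-4*l - 18) + 8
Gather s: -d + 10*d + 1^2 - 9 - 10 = 9*d - 18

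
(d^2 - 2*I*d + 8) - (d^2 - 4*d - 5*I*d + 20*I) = 4*d + 3*I*d + 8 - 20*I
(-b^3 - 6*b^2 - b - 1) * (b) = -b^4 - 6*b^3 - b^2 - b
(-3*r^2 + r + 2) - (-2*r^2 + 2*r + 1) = -r^2 - r + 1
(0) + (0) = 0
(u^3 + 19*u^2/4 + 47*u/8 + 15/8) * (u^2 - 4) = u^5 + 19*u^4/4 + 15*u^3/8 - 137*u^2/8 - 47*u/2 - 15/2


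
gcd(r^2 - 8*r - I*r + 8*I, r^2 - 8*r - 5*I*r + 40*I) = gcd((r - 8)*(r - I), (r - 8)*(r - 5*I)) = r - 8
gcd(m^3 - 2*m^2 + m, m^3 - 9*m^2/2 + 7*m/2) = m^2 - m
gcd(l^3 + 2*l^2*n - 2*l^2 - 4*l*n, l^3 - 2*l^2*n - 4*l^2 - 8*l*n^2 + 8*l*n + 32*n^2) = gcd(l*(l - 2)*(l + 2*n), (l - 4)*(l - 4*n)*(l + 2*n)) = l + 2*n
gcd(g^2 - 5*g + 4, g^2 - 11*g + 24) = 1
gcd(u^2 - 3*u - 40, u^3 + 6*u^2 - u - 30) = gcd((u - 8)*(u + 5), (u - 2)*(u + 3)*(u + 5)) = u + 5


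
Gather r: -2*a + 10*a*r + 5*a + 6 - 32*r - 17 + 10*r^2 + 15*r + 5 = 3*a + 10*r^2 + r*(10*a - 17) - 6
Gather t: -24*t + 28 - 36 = -24*t - 8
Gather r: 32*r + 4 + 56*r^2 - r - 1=56*r^2 + 31*r + 3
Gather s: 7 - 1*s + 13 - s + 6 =26 - 2*s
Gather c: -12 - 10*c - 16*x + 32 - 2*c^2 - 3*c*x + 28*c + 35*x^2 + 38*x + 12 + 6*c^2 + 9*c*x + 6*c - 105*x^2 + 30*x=4*c^2 + c*(6*x + 24) - 70*x^2 + 52*x + 32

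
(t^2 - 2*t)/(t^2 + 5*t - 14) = t/(t + 7)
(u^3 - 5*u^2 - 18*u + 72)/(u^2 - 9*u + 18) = u + 4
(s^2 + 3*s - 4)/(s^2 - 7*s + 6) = (s + 4)/(s - 6)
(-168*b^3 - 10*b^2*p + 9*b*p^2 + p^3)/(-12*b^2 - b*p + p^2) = (42*b^2 + 13*b*p + p^2)/(3*b + p)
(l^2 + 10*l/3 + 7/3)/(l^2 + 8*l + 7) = (l + 7/3)/(l + 7)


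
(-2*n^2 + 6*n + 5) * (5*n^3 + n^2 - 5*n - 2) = -10*n^5 + 28*n^4 + 41*n^3 - 21*n^2 - 37*n - 10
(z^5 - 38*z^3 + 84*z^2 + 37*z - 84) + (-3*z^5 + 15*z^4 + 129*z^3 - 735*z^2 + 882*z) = -2*z^5 + 15*z^4 + 91*z^3 - 651*z^2 + 919*z - 84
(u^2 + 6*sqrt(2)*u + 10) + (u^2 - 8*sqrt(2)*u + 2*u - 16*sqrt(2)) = 2*u^2 - 2*sqrt(2)*u + 2*u - 16*sqrt(2) + 10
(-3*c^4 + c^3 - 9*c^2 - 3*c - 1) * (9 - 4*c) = 12*c^5 - 31*c^4 + 45*c^3 - 69*c^2 - 23*c - 9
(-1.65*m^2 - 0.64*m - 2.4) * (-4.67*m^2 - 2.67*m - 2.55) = 7.7055*m^4 + 7.3943*m^3 + 17.1243*m^2 + 8.04*m + 6.12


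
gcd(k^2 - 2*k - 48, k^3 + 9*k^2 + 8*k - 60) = k + 6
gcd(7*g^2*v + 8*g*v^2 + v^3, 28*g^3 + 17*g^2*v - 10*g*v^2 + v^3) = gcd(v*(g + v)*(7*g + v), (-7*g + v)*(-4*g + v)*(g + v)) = g + v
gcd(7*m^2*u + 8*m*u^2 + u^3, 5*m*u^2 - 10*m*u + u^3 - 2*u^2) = u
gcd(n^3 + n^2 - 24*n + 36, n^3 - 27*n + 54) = n^2 + 3*n - 18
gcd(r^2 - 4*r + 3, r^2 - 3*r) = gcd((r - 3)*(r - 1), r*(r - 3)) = r - 3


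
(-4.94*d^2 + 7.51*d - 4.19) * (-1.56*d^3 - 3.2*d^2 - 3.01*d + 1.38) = 7.7064*d^5 + 4.0924*d^4 - 2.6262*d^3 - 16.0143*d^2 + 22.9757*d - 5.7822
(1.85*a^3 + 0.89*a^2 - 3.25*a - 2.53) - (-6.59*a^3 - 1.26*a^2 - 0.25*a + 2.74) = 8.44*a^3 + 2.15*a^2 - 3.0*a - 5.27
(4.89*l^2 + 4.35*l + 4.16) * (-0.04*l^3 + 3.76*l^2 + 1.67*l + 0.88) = -0.1956*l^5 + 18.2124*l^4 + 24.3559*l^3 + 27.2093*l^2 + 10.7752*l + 3.6608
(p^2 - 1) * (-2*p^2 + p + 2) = -2*p^4 + p^3 + 4*p^2 - p - 2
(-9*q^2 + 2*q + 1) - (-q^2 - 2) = -8*q^2 + 2*q + 3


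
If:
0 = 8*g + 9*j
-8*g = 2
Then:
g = -1/4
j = 2/9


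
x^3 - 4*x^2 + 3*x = x*(x - 3)*(x - 1)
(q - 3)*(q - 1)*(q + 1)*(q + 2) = q^4 - q^3 - 7*q^2 + q + 6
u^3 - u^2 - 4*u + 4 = (u - 2)*(u - 1)*(u + 2)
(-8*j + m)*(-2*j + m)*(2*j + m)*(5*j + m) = 160*j^4 + 12*j^3*m - 44*j^2*m^2 - 3*j*m^3 + m^4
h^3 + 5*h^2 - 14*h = h*(h - 2)*(h + 7)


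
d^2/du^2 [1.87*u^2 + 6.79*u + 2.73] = 3.74000000000000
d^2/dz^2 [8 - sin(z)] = sin(z)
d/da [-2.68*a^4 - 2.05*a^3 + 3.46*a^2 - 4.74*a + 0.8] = -10.72*a^3 - 6.15*a^2 + 6.92*a - 4.74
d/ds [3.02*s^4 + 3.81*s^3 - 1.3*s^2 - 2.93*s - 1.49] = 12.08*s^3 + 11.43*s^2 - 2.6*s - 2.93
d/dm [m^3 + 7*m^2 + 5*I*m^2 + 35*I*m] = 3*m^2 + m*(14 + 10*I) + 35*I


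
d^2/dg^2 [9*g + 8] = 0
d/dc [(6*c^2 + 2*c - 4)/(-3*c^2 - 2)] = 2*(3*c^2 - 24*c - 2)/(9*c^4 + 12*c^2 + 4)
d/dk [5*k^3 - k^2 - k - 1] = 15*k^2 - 2*k - 1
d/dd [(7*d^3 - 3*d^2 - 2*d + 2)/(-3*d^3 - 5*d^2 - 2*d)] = 2*(-22*d^4 - 20*d^3 + 7*d^2 + 10*d + 2)/(d^2*(9*d^4 + 30*d^3 + 37*d^2 + 20*d + 4))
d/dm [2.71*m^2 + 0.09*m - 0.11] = 5.42*m + 0.09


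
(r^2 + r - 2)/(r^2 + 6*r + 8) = (r - 1)/(r + 4)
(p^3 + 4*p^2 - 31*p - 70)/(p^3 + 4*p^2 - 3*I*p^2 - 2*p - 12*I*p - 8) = (p^3 + 4*p^2 - 31*p - 70)/(p^3 + p^2*(4 - 3*I) + p*(-2 - 12*I) - 8)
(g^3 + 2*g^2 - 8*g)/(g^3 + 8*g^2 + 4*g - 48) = g/(g + 6)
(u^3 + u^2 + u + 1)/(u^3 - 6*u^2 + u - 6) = (u + 1)/(u - 6)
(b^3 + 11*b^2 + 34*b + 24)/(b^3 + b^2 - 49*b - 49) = (b^2 + 10*b + 24)/(b^2 - 49)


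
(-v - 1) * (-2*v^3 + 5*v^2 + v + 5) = 2*v^4 - 3*v^3 - 6*v^2 - 6*v - 5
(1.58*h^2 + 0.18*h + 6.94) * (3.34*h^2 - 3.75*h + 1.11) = 5.2772*h^4 - 5.3238*h^3 + 24.2584*h^2 - 25.8252*h + 7.7034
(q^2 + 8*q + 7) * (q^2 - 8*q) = q^4 - 57*q^2 - 56*q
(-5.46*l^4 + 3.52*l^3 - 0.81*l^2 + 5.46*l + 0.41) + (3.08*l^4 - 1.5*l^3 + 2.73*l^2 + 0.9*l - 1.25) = -2.38*l^4 + 2.02*l^3 + 1.92*l^2 + 6.36*l - 0.84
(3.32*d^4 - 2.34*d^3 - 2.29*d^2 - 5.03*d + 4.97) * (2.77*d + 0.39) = 9.1964*d^5 - 5.187*d^4 - 7.2559*d^3 - 14.8262*d^2 + 11.8052*d + 1.9383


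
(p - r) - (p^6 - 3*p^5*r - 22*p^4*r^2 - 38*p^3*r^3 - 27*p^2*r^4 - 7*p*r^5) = -p^6 + 3*p^5*r + 22*p^4*r^2 + 38*p^3*r^3 + 27*p^2*r^4 + 7*p*r^5 + p - r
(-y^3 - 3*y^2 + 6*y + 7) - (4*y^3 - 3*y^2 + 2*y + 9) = -5*y^3 + 4*y - 2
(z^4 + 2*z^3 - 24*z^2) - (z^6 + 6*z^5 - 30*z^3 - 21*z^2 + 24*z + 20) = -z^6 - 6*z^5 + z^4 + 32*z^3 - 3*z^2 - 24*z - 20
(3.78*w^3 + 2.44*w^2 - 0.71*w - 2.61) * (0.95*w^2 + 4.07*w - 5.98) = 3.591*w^5 + 17.7026*w^4 - 13.3481*w^3 - 19.9604*w^2 - 6.3769*w + 15.6078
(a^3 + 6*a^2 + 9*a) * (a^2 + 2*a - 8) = a^5 + 8*a^4 + 13*a^3 - 30*a^2 - 72*a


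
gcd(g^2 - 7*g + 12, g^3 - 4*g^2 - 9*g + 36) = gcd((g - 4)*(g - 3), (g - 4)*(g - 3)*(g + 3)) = g^2 - 7*g + 12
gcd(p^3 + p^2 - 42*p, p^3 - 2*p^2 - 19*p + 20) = 1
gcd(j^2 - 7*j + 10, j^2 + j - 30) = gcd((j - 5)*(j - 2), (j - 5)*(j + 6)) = j - 5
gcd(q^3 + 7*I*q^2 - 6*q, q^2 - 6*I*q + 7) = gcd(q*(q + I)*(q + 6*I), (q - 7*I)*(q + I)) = q + I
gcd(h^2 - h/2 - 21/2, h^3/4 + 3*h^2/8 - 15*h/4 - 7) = 1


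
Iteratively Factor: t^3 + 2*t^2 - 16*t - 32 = (t + 4)*(t^2 - 2*t - 8) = (t - 4)*(t + 4)*(t + 2)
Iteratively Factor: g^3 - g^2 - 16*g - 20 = (g + 2)*(g^2 - 3*g - 10) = (g - 5)*(g + 2)*(g + 2)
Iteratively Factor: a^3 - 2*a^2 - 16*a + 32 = (a - 4)*(a^2 + 2*a - 8) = (a - 4)*(a + 4)*(a - 2)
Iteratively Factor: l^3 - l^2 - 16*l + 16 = (l - 4)*(l^2 + 3*l - 4) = (l - 4)*(l - 1)*(l + 4)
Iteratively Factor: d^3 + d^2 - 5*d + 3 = (d - 1)*(d^2 + 2*d - 3) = (d - 1)^2*(d + 3)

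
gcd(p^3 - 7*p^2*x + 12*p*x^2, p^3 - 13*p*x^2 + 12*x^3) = -p + 3*x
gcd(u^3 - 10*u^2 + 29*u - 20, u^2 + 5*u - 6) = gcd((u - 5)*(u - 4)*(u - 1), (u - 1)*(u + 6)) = u - 1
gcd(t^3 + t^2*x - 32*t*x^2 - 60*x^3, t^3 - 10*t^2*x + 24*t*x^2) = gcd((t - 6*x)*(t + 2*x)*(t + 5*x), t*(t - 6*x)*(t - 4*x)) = -t + 6*x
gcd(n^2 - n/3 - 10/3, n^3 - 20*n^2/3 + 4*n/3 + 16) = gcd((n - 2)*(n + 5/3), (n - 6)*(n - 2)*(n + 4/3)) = n - 2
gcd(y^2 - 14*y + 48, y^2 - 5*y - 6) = y - 6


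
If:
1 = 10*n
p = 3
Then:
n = 1/10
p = 3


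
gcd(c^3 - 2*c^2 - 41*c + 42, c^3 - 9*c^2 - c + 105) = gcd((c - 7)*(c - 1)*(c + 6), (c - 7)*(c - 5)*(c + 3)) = c - 7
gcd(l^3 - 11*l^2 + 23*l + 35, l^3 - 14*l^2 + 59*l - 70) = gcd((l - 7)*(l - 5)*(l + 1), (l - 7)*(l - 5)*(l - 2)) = l^2 - 12*l + 35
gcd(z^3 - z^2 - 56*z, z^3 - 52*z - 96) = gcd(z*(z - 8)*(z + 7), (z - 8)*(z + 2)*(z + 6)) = z - 8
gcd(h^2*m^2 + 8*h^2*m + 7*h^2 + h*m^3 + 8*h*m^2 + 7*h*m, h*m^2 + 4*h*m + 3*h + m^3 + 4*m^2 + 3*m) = h*m + h + m^2 + m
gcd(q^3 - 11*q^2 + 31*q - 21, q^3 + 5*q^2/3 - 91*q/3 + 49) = q - 3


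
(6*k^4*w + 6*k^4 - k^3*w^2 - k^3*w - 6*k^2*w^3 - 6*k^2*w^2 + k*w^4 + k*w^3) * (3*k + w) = 18*k^5*w + 18*k^5 + 3*k^4*w^2 + 3*k^4*w - 19*k^3*w^3 - 19*k^3*w^2 - 3*k^2*w^4 - 3*k^2*w^3 + k*w^5 + k*w^4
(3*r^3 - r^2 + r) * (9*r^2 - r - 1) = 27*r^5 - 12*r^4 + 7*r^3 - r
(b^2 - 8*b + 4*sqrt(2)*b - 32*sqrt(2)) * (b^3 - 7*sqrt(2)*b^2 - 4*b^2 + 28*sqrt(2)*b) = b^5 - 12*b^4 - 3*sqrt(2)*b^4 - 24*b^3 + 36*sqrt(2)*b^3 - 96*sqrt(2)*b^2 + 672*b^2 - 1792*b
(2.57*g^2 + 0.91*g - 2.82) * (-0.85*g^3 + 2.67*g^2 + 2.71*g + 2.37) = -2.1845*g^5 + 6.0884*g^4 + 11.7914*g^3 + 1.0276*g^2 - 5.4855*g - 6.6834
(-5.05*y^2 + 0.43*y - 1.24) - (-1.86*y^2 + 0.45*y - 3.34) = -3.19*y^2 - 0.02*y + 2.1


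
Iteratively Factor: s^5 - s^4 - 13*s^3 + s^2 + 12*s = (s + 1)*(s^4 - 2*s^3 - 11*s^2 + 12*s) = (s + 1)*(s + 3)*(s^3 - 5*s^2 + 4*s) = (s - 4)*(s + 1)*(s + 3)*(s^2 - s) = s*(s - 4)*(s + 1)*(s + 3)*(s - 1)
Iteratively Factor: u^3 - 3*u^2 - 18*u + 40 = (u - 2)*(u^2 - u - 20) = (u - 5)*(u - 2)*(u + 4)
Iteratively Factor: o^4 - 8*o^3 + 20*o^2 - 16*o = (o - 2)*(o^3 - 6*o^2 + 8*o) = (o - 4)*(o - 2)*(o^2 - 2*o) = o*(o - 4)*(o - 2)*(o - 2)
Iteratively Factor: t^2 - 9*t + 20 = (t - 5)*(t - 4)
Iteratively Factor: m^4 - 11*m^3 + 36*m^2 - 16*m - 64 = (m - 4)*(m^3 - 7*m^2 + 8*m + 16) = (m - 4)*(m + 1)*(m^2 - 8*m + 16) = (m - 4)^2*(m + 1)*(m - 4)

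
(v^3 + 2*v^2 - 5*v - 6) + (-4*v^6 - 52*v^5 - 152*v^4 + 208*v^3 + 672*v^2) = -4*v^6 - 52*v^5 - 152*v^4 + 209*v^3 + 674*v^2 - 5*v - 6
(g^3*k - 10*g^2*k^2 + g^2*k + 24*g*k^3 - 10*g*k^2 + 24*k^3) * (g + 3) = g^4*k - 10*g^3*k^2 + 4*g^3*k + 24*g^2*k^3 - 40*g^2*k^2 + 3*g^2*k + 96*g*k^3 - 30*g*k^2 + 72*k^3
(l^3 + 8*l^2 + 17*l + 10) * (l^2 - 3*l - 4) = l^5 + 5*l^4 - 11*l^3 - 73*l^2 - 98*l - 40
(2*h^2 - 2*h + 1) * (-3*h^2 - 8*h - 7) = -6*h^4 - 10*h^3 - h^2 + 6*h - 7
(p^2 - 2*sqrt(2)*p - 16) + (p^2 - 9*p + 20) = 2*p^2 - 9*p - 2*sqrt(2)*p + 4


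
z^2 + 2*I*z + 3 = (z - I)*(z + 3*I)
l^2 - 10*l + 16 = (l - 8)*(l - 2)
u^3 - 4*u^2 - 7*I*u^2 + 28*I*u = u*(u - 4)*(u - 7*I)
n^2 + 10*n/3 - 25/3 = (n - 5/3)*(n + 5)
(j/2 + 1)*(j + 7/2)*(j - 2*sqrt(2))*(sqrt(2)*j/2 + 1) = sqrt(2)*j^4/4 - j^3/2 + 11*sqrt(2)*j^3/8 - 11*j^2/4 + 3*sqrt(2)*j^2/4 - 11*sqrt(2)*j/2 - 7*j/2 - 7*sqrt(2)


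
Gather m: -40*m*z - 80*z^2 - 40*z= -40*m*z - 80*z^2 - 40*z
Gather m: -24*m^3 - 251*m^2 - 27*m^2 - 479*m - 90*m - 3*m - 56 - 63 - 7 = -24*m^3 - 278*m^2 - 572*m - 126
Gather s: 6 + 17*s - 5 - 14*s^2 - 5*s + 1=-14*s^2 + 12*s + 2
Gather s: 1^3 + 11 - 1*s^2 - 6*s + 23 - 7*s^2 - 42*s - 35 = -8*s^2 - 48*s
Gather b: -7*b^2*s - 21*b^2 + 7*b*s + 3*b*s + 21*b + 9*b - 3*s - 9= b^2*(-7*s - 21) + b*(10*s + 30) - 3*s - 9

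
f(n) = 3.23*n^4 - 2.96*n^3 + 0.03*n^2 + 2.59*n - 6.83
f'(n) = 12.92*n^3 - 8.88*n^2 + 0.06*n + 2.59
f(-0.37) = -7.57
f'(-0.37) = 0.70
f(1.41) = 1.35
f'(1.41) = 21.24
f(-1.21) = 2.25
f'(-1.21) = -33.37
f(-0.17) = -7.25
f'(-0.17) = 2.26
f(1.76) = 12.68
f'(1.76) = 45.63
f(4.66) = 1229.52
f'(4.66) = 1117.47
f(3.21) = 246.83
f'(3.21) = 338.63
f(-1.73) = 33.04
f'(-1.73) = -90.99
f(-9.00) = 23322.16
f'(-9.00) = -10135.91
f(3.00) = 182.92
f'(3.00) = 271.69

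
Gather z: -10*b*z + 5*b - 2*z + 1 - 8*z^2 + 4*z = 5*b - 8*z^2 + z*(2 - 10*b) + 1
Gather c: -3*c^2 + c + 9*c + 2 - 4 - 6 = -3*c^2 + 10*c - 8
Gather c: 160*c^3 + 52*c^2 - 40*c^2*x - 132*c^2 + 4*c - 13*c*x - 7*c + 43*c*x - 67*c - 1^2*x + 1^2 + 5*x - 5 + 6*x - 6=160*c^3 + c^2*(-40*x - 80) + c*(30*x - 70) + 10*x - 10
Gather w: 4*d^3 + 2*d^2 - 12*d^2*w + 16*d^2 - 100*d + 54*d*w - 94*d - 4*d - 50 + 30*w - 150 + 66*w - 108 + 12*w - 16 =4*d^3 + 18*d^2 - 198*d + w*(-12*d^2 + 54*d + 108) - 324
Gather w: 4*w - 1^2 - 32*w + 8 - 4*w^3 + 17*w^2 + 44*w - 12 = -4*w^3 + 17*w^2 + 16*w - 5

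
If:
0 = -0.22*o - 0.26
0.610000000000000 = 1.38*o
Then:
No Solution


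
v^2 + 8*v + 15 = (v + 3)*(v + 5)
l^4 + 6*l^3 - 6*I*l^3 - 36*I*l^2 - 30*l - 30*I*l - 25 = (l + 1)*(l + 5)*(l - 5*I)*(l - I)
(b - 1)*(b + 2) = b^2 + b - 2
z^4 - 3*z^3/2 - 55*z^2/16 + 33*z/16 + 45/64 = (z - 5/2)*(z - 3/4)*(z + 1/4)*(z + 3/2)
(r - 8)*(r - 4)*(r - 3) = r^3 - 15*r^2 + 68*r - 96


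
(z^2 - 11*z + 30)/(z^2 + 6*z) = (z^2 - 11*z + 30)/(z*(z + 6))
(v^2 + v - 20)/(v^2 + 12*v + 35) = (v - 4)/(v + 7)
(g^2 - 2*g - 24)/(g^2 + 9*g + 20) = (g - 6)/(g + 5)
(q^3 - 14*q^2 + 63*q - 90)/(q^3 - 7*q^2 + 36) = (q - 5)/(q + 2)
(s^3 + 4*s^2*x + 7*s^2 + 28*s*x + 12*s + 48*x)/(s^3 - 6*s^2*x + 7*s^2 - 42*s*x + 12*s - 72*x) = (-s - 4*x)/(-s + 6*x)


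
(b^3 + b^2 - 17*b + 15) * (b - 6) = b^4 - 5*b^3 - 23*b^2 + 117*b - 90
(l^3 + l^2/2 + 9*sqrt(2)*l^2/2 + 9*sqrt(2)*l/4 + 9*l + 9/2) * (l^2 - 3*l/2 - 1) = l^5 - l^4 + 9*sqrt(2)*l^4/2 - 9*sqrt(2)*l^3/2 + 29*l^3/4 - 63*sqrt(2)*l^2/8 - 19*l^2/2 - 63*l/4 - 9*sqrt(2)*l/4 - 9/2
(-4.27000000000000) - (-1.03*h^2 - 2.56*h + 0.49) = 1.03*h^2 + 2.56*h - 4.76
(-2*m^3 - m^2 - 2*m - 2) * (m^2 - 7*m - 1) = -2*m^5 + 13*m^4 + 7*m^3 + 13*m^2 + 16*m + 2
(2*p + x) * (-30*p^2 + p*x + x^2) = -60*p^3 - 28*p^2*x + 3*p*x^2 + x^3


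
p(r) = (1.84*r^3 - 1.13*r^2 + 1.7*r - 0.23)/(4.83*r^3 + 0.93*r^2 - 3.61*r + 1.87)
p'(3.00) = -0.01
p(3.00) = 0.34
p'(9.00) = 0.00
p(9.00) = 0.35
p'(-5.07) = 0.03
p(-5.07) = 0.47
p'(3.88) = 0.00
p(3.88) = 0.34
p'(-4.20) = 0.04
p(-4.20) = 0.50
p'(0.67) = -0.25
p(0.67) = 0.72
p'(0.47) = 1.80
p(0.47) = 0.58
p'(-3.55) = 0.07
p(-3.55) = 0.54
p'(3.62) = 0.00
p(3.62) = 0.34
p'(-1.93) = 0.76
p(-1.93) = 0.93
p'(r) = (-14.49*r^2 - 1.86*r + 3.61)*(1.84*r^3 - 1.13*r^2 + 1.7*r - 0.23)/(4.83*r^3 + 0.93*r^2 - 3.61*r + 1.87)^2 + (5.52*r^2 - 2.26*r + 1.7)/(4.83*r^3 + 0.93*r^2 - 3.61*r + 1.87)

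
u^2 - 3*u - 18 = (u - 6)*(u + 3)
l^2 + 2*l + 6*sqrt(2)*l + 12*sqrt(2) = (l + 2)*(l + 6*sqrt(2))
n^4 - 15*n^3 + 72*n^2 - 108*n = n*(n - 6)^2*(n - 3)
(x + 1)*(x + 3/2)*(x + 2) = x^3 + 9*x^2/2 + 13*x/2 + 3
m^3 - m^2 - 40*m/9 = m*(m - 8/3)*(m + 5/3)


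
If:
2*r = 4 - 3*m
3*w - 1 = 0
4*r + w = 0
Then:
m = 25/18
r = -1/12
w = 1/3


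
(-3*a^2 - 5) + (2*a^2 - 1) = -a^2 - 6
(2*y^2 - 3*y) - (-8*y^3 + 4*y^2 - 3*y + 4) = 8*y^3 - 2*y^2 - 4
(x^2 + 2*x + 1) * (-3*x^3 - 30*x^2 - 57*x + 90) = -3*x^5 - 36*x^4 - 120*x^3 - 54*x^2 + 123*x + 90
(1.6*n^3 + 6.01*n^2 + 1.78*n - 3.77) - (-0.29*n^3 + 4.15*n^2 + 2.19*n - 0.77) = 1.89*n^3 + 1.86*n^2 - 0.41*n - 3.0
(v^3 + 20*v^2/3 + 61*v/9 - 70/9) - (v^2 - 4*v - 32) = v^3 + 17*v^2/3 + 97*v/9 + 218/9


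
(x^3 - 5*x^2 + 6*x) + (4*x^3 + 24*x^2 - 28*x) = 5*x^3 + 19*x^2 - 22*x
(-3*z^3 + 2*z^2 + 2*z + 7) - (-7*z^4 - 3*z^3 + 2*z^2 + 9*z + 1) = 7*z^4 - 7*z + 6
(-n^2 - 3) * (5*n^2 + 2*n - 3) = -5*n^4 - 2*n^3 - 12*n^2 - 6*n + 9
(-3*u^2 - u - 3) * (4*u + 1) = -12*u^3 - 7*u^2 - 13*u - 3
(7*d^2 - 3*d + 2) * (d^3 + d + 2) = 7*d^5 - 3*d^4 + 9*d^3 + 11*d^2 - 4*d + 4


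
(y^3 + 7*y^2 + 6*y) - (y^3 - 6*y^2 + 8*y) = 13*y^2 - 2*y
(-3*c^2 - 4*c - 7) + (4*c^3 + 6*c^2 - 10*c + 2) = 4*c^3 + 3*c^2 - 14*c - 5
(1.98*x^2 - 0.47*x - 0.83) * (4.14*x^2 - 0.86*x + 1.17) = 8.1972*x^4 - 3.6486*x^3 - 0.7154*x^2 + 0.1639*x - 0.9711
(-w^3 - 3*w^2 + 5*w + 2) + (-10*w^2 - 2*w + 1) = -w^3 - 13*w^2 + 3*w + 3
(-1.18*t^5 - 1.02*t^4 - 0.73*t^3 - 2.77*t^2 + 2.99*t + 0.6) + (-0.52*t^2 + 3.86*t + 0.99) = -1.18*t^5 - 1.02*t^4 - 0.73*t^3 - 3.29*t^2 + 6.85*t + 1.59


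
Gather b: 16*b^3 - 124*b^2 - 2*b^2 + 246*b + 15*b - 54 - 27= 16*b^3 - 126*b^2 + 261*b - 81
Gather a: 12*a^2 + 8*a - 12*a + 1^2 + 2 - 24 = 12*a^2 - 4*a - 21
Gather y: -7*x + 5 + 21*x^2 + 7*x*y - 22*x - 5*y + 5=21*x^2 - 29*x + y*(7*x - 5) + 10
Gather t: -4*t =-4*t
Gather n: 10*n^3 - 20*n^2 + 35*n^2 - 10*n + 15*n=10*n^3 + 15*n^2 + 5*n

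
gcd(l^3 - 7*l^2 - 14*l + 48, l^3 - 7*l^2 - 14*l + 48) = l^3 - 7*l^2 - 14*l + 48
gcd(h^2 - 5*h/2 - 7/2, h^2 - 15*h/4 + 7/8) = h - 7/2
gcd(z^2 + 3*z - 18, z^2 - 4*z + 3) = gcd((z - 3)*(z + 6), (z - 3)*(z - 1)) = z - 3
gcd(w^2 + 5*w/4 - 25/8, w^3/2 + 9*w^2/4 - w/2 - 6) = 1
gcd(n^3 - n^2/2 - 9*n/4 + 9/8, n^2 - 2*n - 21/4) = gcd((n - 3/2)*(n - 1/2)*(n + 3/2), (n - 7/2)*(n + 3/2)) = n + 3/2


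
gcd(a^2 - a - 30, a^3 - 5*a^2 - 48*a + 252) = a - 6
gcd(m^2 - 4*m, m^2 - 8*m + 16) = m - 4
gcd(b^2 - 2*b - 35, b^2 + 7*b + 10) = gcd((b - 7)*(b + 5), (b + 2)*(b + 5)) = b + 5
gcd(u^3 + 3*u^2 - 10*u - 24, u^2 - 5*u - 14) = u + 2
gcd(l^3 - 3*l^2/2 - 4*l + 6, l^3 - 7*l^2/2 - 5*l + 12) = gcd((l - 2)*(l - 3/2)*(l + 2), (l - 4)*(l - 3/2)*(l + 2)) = l^2 + l/2 - 3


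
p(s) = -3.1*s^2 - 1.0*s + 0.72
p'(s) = -6.2*s - 1.0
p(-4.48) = -57.02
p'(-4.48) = 26.78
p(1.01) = -3.45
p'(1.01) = -7.26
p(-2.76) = -20.13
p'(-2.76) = 16.11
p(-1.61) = -5.71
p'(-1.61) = 8.98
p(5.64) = -103.53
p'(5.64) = -35.97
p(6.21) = -125.04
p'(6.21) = -39.50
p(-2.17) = -11.71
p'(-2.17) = 12.45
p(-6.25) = -114.12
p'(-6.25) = 37.75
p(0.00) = 0.72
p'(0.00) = -1.00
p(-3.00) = -24.18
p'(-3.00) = 17.60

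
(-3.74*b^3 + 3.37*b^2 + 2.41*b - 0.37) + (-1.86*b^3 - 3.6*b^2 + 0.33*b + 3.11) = -5.6*b^3 - 0.23*b^2 + 2.74*b + 2.74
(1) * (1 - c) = 1 - c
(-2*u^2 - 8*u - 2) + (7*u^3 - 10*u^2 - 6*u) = 7*u^3 - 12*u^2 - 14*u - 2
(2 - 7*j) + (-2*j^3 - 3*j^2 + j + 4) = -2*j^3 - 3*j^2 - 6*j + 6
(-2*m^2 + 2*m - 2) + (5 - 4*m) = -2*m^2 - 2*m + 3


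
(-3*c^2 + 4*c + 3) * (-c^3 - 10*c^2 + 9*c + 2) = 3*c^5 + 26*c^4 - 70*c^3 + 35*c + 6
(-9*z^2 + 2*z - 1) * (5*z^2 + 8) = -45*z^4 + 10*z^3 - 77*z^2 + 16*z - 8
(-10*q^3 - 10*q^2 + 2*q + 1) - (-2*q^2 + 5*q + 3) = -10*q^3 - 8*q^2 - 3*q - 2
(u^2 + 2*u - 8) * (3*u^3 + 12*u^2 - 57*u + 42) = 3*u^5 + 18*u^4 - 57*u^3 - 168*u^2 + 540*u - 336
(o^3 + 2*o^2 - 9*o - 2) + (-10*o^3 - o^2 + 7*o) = -9*o^3 + o^2 - 2*o - 2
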